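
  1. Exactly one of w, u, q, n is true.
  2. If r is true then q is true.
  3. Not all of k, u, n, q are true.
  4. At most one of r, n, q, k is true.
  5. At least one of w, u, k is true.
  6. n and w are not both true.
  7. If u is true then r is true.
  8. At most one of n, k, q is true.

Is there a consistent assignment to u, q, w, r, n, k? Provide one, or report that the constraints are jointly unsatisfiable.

u=F, q=F, w=T, r=F, n=F, k=T

  (1) {w, u, q, n}: 1 true — exactly one ✓
  (2) r=F ⇒ q: vacuous ✓
  (3) {k, u, n, q}: 1/4 true — not all ✓
  (4) {r, n, q, k}: 1 true — at most one ✓
  (5) {w, u, k}: 2 true — at least one ✓
  (6) n=F, w=T — not both ✓
  (7) u=F ⇒ r: vacuous ✓
  (8) {n, k, q}: 1 true — at most one ✓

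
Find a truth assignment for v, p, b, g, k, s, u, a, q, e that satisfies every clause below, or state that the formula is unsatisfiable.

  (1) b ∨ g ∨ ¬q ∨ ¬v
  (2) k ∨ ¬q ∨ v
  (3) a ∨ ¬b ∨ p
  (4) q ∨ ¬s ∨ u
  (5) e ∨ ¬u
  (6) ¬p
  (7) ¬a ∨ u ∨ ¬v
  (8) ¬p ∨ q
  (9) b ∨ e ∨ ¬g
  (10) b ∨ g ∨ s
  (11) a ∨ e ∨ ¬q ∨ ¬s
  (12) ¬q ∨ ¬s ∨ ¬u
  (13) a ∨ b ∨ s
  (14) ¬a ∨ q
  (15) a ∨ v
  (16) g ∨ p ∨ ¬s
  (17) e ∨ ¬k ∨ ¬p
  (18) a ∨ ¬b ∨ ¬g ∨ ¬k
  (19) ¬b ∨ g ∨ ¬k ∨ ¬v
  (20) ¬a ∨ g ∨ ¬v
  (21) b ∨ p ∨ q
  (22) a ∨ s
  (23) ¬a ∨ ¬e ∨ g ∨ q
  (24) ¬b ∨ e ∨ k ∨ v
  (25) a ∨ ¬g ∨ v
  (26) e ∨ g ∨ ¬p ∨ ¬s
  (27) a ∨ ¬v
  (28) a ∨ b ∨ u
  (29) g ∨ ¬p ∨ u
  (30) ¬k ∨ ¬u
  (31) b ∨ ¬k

Unit clause (¬p) forces p = False.
Set v = False.
  then (a ∨ v) forces a = True.
  then (¬a ∨ q) forces q = True.
  then (k ∨ ¬q ∨ v) forces k = True.
  then (¬k ∨ ¬u) forces u = False.
  then (b ∨ ¬k) forces b = True.
Set g = False.
  then (g ∨ p ∨ ¬s) forces s = False.
Set e = False.
All clauses satisfied.

v = False, p = False, b = True, g = False, k = True, s = False, u = False, a = True, q = True, e = False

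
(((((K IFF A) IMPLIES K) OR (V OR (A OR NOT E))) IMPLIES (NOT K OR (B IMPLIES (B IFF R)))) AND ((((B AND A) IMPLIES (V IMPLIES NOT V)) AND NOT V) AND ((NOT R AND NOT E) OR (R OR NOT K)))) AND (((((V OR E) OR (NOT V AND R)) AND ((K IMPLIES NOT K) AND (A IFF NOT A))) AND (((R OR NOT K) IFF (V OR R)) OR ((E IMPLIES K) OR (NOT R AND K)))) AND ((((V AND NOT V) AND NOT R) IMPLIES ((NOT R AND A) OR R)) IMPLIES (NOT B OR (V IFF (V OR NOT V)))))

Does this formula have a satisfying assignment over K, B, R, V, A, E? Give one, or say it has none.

No satisfying assignment exists.

The conjunct A IFF NOT A is unsatisfiable on its own:
  A=F: evaluates to False.
  A=T: evaluates to False.
So the whole conjunction is unsatisfiable.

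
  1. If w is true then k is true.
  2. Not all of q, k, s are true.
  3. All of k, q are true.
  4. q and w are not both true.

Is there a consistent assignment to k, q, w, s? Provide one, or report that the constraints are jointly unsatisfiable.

k=T, q=T, w=F, s=F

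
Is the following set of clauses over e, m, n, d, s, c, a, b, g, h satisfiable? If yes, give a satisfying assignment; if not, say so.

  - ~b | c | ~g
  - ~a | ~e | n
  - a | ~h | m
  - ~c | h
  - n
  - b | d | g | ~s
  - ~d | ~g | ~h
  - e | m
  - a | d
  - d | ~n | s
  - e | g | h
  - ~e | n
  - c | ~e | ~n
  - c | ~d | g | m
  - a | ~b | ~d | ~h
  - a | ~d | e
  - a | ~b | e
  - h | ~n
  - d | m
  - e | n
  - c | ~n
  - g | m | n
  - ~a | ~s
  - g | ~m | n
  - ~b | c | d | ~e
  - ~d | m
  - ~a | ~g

Unit clause (n) forces n = True.
In (h | ~n) only h is left, so h = True.
In (c | ~n) only c is left, so c = True.
Set e = False.
  then (e | m) forces m = True.
Try d = False:
  (a | d) forces a = True.
  (d | ~n | s) forces s = True.
  clause (~a | ~s) is falsified — backtrack.
So d = True.
  then (~d | ~g | ~h) forces g = False.
  then (a | ~d | e) forces a = True.
  then (~a | ~s) forces s = False.
Set b = True.
All clauses satisfied.

e=F, m=T, n=T, d=T, s=F, c=T, a=T, b=T, g=F, h=T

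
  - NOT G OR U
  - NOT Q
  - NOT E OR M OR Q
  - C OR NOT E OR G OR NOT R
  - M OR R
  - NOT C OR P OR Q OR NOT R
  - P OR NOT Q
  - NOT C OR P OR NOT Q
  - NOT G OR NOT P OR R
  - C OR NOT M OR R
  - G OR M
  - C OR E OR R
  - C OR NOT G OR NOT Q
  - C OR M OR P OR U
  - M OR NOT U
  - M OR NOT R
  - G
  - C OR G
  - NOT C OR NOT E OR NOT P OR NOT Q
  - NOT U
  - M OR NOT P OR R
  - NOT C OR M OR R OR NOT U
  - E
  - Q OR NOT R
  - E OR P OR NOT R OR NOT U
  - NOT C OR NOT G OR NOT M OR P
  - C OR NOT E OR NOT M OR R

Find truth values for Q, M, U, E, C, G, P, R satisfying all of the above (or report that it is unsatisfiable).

Unsatisfiable

Case U = True:
  Clause (NOT U) is falsified — contradiction.
Case U = False:
  (NOT G OR U) forces G = False.
  Clause (G) is falsified — contradiction.
Both cases fail, so the formula is unsatisfiable.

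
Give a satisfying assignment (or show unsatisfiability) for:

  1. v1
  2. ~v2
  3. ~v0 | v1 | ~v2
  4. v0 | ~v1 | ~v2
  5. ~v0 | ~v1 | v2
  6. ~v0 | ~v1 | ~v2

Unit clause (v1) forces v1 = True.
Unit clause (~v2) forces v2 = False.
In (~v0 | ~v1 | v2) only ~v0 is left, so v0 = False.
All clauses satisfied.

v0: False, v1: True, v2: False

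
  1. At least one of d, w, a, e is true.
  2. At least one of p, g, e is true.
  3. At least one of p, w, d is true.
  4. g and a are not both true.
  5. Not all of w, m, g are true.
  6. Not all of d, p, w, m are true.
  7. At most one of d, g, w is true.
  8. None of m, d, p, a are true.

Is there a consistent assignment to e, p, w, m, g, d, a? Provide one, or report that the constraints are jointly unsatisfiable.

e=T; p=F; w=T; m=F; g=F; d=F; a=F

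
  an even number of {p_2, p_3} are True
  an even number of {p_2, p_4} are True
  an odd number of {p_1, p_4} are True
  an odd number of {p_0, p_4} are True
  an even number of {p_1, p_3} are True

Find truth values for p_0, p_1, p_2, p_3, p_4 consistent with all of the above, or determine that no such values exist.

UNSATISFIABLE

Adding constraints 1, 2, 3, 5 mod 2: every variable appears an even number of times on the left, so the left side is 0.
But the right sides sum to 1 (mod 2). 0 ≠ 1 — the system is inconsistent.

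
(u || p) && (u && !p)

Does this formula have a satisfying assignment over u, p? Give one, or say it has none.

u = True; p = False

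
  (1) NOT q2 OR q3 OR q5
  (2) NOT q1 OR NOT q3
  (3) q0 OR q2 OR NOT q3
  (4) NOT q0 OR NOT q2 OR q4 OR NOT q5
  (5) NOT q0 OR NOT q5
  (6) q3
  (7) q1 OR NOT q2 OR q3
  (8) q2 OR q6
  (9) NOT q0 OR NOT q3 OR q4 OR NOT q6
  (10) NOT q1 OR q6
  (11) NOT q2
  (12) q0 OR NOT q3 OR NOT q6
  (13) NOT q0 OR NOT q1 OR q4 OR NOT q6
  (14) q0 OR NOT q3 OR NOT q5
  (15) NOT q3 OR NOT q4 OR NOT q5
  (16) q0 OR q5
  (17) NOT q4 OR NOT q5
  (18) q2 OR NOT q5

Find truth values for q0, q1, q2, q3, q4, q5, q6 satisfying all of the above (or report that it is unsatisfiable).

Unit clause (q3) forces q3 = True.
Unit clause (NOT q2) forces q2 = False.
In (q2 OR NOT q5) only NOT q5 is left, so q5 = False.
In (NOT q1 OR NOT q3) only NOT q1 is left, so q1 = False.
In (q0 OR q2 OR NOT q3) only q0 is left, so q0 = True.
In (q2 OR q6) only q6 is left, so q6 = True.
In (NOT q0 OR NOT q3 OR q4 OR NOT q6) only q4 is left, so q4 = True.
All clauses satisfied.

q0: True, q1: False, q2: False, q3: True, q4: True, q5: False, q6: True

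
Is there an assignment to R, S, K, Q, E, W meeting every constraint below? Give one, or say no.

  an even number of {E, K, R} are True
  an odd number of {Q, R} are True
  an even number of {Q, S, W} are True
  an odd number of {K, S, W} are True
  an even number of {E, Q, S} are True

R = False; S = True; K = False; Q = True; E = False; W = False

{E, K, R}: 0 true → even ✓
{Q, R}: 1 true → odd ✓
{Q, S, W}: 2 true → even ✓
{K, S, W}: 1 true → odd ✓
{E, Q, S}: 2 true → even ✓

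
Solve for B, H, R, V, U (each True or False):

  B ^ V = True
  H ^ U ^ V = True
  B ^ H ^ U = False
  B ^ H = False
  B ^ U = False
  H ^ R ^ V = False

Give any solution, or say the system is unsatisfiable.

B: False, H: False, R: True, V: True, U: False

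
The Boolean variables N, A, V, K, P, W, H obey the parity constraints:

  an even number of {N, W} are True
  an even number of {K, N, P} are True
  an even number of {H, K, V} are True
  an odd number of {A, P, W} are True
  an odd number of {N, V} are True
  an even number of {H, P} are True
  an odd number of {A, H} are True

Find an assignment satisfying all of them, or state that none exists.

Adding constraints 2, 3, 5, 6 mod 2: every variable appears an even number of times on the left, so the left side is 0.
But the right sides sum to 1 (mod 2). 0 ≠ 1 — the system is inconsistent.

UNSATISFIABLE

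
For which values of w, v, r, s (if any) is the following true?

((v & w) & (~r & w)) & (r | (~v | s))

w = True; v = True; r = False; s = True

  (v & w) & (~r & w) = True
    v & w = True
    ~r & w = True
      ~r = True
  r | (~v | s) = True
    ~v | s = True
      ~v = False
Both conjuncts True, so the formula holds.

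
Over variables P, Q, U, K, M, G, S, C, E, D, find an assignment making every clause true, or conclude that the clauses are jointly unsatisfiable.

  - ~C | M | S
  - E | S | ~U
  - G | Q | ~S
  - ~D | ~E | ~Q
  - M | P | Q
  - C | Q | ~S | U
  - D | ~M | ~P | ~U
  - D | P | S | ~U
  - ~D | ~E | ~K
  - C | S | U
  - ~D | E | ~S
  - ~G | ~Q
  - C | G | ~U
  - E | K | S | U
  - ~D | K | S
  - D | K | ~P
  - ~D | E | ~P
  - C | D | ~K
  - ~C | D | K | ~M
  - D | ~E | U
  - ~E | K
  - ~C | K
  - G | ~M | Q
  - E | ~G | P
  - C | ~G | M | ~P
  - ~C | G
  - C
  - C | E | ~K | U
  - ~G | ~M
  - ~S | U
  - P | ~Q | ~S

P = True; Q = False; U = True; K = True; M = False; G = True; S = True; C = True; E = False; D = False

Unit clause (C) forces C = True.
In (~C | K) only K is left, so K = True.
In (~C | G) only G is left, so G = True.
In (~G | ~M) only ~M is left, so M = False.
In (~C | M | S) only S is left, so S = True.
In (~G | ~Q) only ~Q is left, so Q = False.
In (~S | U) only U is left, so U = True.
In (M | P | Q) only P is left, so P = True.
Set E = False.
  then (~D | E | ~S) forces D = False.
All clauses satisfied.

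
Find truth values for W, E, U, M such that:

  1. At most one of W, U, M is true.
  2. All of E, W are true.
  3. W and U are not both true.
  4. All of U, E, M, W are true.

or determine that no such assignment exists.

UNSATISFIABLE

Case W = True:
  (1) with W=T forces U = False.
  Constraint (4) is violated (U=F) — contradiction.
Case W = False:
  Constraint (2) is violated (W=F) — contradiction.
Both cases fail — unsatisfiable.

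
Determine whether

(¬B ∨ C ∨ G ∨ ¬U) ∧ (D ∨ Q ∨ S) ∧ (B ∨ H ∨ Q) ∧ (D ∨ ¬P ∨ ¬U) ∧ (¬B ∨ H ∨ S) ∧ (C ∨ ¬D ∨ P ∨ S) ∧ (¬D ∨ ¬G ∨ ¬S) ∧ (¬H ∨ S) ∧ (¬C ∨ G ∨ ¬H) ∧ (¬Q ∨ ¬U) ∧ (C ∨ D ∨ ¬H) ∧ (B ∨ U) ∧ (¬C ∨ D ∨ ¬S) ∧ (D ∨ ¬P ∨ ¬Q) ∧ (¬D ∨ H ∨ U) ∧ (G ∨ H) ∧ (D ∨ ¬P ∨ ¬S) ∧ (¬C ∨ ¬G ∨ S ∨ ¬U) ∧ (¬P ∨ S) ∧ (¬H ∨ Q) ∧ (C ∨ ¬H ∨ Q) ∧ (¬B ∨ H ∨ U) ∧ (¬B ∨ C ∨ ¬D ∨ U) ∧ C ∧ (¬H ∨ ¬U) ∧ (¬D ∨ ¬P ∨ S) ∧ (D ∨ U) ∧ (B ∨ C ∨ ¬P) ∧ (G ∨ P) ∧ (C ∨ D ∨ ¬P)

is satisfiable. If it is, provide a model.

No satisfying assignment exists.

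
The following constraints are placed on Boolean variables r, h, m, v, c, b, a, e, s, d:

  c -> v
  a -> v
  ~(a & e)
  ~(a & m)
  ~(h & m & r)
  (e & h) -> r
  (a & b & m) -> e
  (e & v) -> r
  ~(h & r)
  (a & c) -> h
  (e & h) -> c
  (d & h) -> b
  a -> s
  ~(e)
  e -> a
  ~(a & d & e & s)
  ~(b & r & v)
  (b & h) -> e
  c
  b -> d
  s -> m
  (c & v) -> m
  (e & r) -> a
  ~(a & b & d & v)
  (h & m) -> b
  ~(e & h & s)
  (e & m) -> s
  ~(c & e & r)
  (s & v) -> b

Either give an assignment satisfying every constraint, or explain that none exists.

Unit clause (c) forces c = True.
Unit clause (~e) forces e = False.
In (~c | v) only v is left, so v = True.
In (~c | m | ~v) only m is left, so m = True.
In (~a | ~m) only ~a is left, so a = False.
Set r = False.
Set h = False.
Set b = True.
  then (~b | d) forces d = True.
Set s = True.
All clauses satisfied.

r = False; h = False; m = True; v = True; c = True; b = True; a = False; e = False; s = True; d = True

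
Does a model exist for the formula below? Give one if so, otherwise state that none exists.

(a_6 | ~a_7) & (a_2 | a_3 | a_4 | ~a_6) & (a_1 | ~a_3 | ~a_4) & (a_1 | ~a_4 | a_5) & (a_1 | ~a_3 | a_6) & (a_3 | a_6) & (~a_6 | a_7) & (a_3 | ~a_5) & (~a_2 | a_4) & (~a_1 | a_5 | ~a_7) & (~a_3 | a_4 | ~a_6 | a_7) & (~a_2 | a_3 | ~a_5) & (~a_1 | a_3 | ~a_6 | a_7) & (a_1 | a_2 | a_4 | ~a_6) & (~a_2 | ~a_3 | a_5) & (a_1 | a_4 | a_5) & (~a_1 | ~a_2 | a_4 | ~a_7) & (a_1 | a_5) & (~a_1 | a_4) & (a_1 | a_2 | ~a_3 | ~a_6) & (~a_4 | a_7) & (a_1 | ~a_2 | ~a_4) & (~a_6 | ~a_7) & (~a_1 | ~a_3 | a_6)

Unsatisfiable

Case a_6 = True:
  (~a_6 | a_7) forces a_7 = True.
  Clause (~a_6 | ~a_7) is falsified — contradiction.
Case a_6 = False:
  (a_6 | ~a_7) forces a_7 = False.
  (a_3 | a_6) forces a_3 = True.
  (a_1 | ~a_3 | a_6) forces a_1 = True.
  Clause (~a_1 | ~a_3 | a_6) is falsified — contradiction.
Both cases fail, so the formula is unsatisfiable.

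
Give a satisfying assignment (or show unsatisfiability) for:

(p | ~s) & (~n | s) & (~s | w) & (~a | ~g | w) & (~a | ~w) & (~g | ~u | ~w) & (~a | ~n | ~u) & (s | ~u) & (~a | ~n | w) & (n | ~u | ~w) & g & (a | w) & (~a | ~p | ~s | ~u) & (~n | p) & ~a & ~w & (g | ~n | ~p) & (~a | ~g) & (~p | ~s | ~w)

The formula is unsatisfiable.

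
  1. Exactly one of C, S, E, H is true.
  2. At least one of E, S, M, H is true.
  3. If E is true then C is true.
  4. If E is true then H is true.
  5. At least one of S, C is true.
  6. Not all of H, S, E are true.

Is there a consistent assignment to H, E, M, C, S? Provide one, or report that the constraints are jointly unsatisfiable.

H = False; E = False; M = False; C = False; S = True

  (1) {C, S, E, H}: 1 true — exactly one ✓
  (2) {E, S, M, H}: 1 true — at least one ✓
  (3) E=F ⇒ C: vacuous ✓
  (4) E=F ⇒ H: vacuous ✓
  (5) {S, C}: 1 true — at least one ✓
  (6) {H, S, E}: 1/3 true — not all ✓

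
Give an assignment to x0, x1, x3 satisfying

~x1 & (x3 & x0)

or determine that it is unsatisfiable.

x0 = True; x1 = False; x3 = True

  ~x1 = True
  x3 & x0 = True
Both conjuncts True, so the formula holds.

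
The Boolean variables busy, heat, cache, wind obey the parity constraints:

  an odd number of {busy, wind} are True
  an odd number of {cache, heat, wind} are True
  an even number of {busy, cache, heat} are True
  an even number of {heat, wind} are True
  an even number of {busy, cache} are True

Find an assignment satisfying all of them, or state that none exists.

busy = True; heat = False; cache = True; wind = False

{busy, wind}: 1 true → odd ✓
{cache, heat, wind}: 1 true → odd ✓
{busy, cache, heat}: 2 true → even ✓
{heat, wind}: 0 true → even ✓
{busy, cache}: 2 true → even ✓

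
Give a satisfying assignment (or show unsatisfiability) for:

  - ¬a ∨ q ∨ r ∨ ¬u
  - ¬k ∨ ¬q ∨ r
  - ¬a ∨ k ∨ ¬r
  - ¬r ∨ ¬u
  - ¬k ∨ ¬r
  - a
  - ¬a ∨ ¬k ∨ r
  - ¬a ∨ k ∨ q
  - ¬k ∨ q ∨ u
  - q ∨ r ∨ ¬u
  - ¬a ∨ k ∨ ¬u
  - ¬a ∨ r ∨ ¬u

r=F; a=T; q=T; k=F; u=F

Unit clause (a) forces a = True.
Set r = False.
  then (¬a ∨ ¬k ∨ r) forces k = False.
  then (¬a ∨ k ∨ q) forces q = True.
  then (¬a ∨ k ∨ ¬u) forces u = False.
All clauses satisfied.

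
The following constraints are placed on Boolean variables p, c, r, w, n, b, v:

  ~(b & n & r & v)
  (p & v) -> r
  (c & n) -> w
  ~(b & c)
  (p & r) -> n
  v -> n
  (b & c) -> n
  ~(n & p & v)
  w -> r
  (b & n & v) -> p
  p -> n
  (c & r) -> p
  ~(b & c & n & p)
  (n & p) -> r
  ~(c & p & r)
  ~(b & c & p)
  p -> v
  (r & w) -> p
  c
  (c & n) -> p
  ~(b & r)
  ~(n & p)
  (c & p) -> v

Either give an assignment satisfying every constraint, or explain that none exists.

p = False; c = True; r = False; w = False; n = False; b = False; v = False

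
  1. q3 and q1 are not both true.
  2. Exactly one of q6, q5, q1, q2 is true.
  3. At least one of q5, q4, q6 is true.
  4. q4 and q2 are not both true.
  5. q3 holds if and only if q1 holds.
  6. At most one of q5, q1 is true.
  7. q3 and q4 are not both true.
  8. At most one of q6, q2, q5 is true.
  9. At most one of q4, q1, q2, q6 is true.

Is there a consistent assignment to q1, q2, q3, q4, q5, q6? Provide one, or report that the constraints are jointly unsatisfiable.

q1 = False, q2 = False, q3 = False, q4 = False, q5 = True, q6 = False

  (1) q3=F, q1=F — not both ✓
  (2) {q6, q5, q1, q2}: 1 true — exactly one ✓
  (3) {q5, q4, q6}: 1 true — at least one ✓
  (4) q4=F, q2=F — not both ✓
  (5) q3=F, q1=F — same ✓
  (6) {q5, q1}: 1 true — at most one ✓
  (7) q3=F, q4=F — not both ✓
  (8) {q6, q2, q5}: 1 true — at most one ✓
  (9) {q4, q1, q2, q6}: 0 true — at most one ✓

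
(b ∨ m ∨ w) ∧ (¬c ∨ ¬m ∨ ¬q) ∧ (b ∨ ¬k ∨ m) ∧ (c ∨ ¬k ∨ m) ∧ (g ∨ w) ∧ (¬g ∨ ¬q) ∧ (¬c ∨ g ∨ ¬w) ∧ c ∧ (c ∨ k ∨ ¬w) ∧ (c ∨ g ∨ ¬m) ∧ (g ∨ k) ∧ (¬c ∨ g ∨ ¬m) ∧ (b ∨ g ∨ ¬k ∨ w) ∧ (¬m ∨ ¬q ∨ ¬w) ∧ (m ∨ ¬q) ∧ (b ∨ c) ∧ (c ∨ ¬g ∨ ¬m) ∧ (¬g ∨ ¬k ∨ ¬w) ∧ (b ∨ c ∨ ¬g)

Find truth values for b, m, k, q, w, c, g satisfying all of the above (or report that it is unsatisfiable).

b = True, m = False, k = False, q = False, w = True, c = True, g = True

Unit clause (c) forces c = True.
Set b = True.
Set m = False.
  then (m ∨ ¬q) forces q = False.
Set k = False.
  then (g ∨ k) forces g = True.
Set w = True.
All clauses satisfied.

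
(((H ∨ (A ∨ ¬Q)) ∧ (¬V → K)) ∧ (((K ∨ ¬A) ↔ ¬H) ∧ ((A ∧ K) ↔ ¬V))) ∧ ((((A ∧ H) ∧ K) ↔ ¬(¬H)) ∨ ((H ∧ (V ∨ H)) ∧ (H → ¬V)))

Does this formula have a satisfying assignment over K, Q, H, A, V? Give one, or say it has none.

K = True, Q = True, H = False, A = True, V = False

  ((H ∨ (A ∨ ¬Q)) ∧ (¬V → K)) ∧ (((K ∨ ¬A) ↔ ¬H) ∧ ((A ∧ K) ↔ ¬V)) = True
    (H ∨ (A ∨ ¬Q)) ∧ (¬V → K) = True
      H ∨ (A ∨ ¬Q) = True
        A ∨ ¬Q = True
          ¬Q = False
      ¬V → K = True
        ¬V = True
    ((K ∨ ¬A) ↔ ¬H) ∧ ((A ∧ K) ↔ ¬V) = True
      (K ∨ ¬A) ↔ ¬H = True
        K ∨ ¬A = True
          ¬A = False
        ¬H = True
      (A ∧ K) ↔ ¬V = True
        A ∧ K = True
        ¬V = True
  (((A ∧ H) ∧ K) ↔ ¬(¬H)) ∨ ((H ∧ (V ∨ H)) ∧ (H → ¬V)) = True
    ((A ∧ H) ∧ K) ↔ ¬(¬H) = True
      (A ∧ H) ∧ K = False
        A ∧ H = False
      ¬(¬H) = False
        ¬H = True
    (H ∧ (V ∨ H)) ∧ (H → ¬V) = False
      H ∧ (V ∨ H) = False
        V ∨ H = False
      H → ¬V = True
        ¬V = True
Both conjuncts True, so the formula holds.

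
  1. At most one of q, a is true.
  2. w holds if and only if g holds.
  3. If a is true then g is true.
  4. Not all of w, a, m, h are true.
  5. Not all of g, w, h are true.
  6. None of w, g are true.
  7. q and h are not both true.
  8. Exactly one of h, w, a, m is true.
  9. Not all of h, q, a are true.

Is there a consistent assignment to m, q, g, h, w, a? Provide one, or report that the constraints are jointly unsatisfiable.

m = False, q = False, g = False, h = True, w = False, a = False

  (1) {q, a}: 0 true — at most one ✓
  (2) w=F, g=F — same ✓
  (3) a=F ⇒ g: vacuous ✓
  (4) {w, a, m, h}: 1/4 true — not all ✓
  (5) {g, w, h}: 1/3 true — not all ✓
  (6) {w, g}: 0 true — none ✓
  (7) q=F, h=T — not both ✓
  (8) {h, w, a, m}: 1 true — exactly one ✓
  (9) {h, q, a}: 1/3 true — not all ✓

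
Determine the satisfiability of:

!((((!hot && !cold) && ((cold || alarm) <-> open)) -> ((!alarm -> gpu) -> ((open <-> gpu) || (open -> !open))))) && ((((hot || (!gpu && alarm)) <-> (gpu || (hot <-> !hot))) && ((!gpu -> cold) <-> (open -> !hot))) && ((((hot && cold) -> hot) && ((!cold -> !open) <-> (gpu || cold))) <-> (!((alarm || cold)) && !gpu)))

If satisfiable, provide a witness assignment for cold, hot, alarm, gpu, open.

No satisfying assignment exists.

Case cold = True: the conjunct !((((!hot && !cold) && ((cold || alarm) <-> open)) -> ((!alarm -> gpu) -> ((open <-> gpu) || (open -> !open))))) becomes !((False -> ((!alarm -> gpu) -> ((open <-> gpu) || (open -> !open))))) = False.
Case cold = False: the formula simplifies to !(((!hot && (alarm <-> open)) -> ((!alarm -> gpu) -> ((open <-> gpu) || (open -> !open))))) && ((((hot || (!gpu && alarm)) <-> (gpu || (hot <-> !hot))) && (gpu <-> (open -> !hot))) && ((!open <-> gpu) <-> (!alarm && !gpu))).
  hot = True: the conjunct !(((!hot && (alarm <-> open)) -> ((!alarm -> gpu) -> ((open <-> gpu) || (open -> !open))))) becomes !((False -> ((!alarm -> gpu) -> ((open <-> gpu) || (open -> !open))))) = False.
  hot = False: simplifies to !(((alarm <-> open) -> ((!alarm -> gpu) -> ((open <-> gpu) || (open -> !open))))) && ((((!gpu && alarm) <-> gpu) && gpu) && ((!open <-> gpu) <-> (!alarm && !gpu))).
    gpu = True: the conjunct (!gpu && alarm) <-> gpu becomes (False && alarm) <-> True = False.
    gpu = False: the conjunct gpu is False.
Both cases fail — unsatisfiable.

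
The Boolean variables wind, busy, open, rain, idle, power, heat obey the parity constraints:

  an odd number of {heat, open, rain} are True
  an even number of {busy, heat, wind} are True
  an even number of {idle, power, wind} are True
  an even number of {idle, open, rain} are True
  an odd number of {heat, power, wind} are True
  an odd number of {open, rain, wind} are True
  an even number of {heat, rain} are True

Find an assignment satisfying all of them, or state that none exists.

wind=T; busy=F; open=T; rain=T; idle=F; power=T; heat=T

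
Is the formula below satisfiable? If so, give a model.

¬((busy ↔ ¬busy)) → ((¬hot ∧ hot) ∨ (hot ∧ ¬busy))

hot: True, busy: False

  ¬((busy ↔ ¬busy)) → ((¬hot ∧ hot) ∨ (hot ∧ ¬busy)) = True
    ¬((busy ↔ ¬busy)) = True
      busy ↔ ¬busy = False
        ¬busy = True
    (¬hot ∧ hot) ∨ (hot ∧ ¬busy) = True
      ¬hot ∧ hot = False
        ¬hot = False
      hot ∧ ¬busy = True
        ¬busy = True
The formula evaluates to True.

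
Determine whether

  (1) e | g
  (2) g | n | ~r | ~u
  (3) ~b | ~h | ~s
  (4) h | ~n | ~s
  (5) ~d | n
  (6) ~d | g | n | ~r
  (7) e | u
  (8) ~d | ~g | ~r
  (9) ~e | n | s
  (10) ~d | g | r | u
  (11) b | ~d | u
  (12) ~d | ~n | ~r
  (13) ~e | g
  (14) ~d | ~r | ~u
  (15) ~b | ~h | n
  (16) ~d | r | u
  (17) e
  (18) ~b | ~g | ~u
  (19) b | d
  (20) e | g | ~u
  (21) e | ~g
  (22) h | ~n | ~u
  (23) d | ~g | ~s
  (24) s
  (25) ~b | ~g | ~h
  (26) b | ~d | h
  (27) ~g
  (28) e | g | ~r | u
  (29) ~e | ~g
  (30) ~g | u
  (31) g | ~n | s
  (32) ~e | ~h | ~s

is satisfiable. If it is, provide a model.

Case g = True:
  Clause (~g) is falsified — contradiction.
Case g = False:
  (e | g) forces e = True.
  Clause (~e | g) is falsified — contradiction.
Both cases fail, so the formula is unsatisfiable.

No satisfying assignment exists.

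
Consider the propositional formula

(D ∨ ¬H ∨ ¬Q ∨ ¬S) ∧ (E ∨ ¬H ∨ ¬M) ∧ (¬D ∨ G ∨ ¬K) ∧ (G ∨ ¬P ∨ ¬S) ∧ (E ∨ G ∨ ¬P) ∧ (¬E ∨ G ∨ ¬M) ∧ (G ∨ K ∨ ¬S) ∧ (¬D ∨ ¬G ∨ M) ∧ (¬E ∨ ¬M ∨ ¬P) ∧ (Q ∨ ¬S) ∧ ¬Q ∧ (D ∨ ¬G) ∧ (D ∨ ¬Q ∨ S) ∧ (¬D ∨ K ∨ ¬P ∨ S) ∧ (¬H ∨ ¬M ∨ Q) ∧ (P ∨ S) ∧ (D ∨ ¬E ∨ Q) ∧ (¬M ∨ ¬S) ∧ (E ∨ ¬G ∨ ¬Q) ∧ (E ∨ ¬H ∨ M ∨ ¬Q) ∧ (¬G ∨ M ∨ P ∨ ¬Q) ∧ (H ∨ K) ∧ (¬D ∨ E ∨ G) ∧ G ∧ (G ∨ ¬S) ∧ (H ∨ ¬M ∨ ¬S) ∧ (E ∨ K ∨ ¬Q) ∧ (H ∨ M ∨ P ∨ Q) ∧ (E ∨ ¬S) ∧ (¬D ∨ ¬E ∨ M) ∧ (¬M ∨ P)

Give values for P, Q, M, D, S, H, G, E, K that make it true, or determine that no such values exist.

Unit clause (¬Q) forces Q = False.
Unit clause (G) forces G = True.
In (Q ∨ ¬S) only ¬S is left, so S = False.
In (D ∨ ¬G) only D is left, so D = True.
In (P ∨ S) only P is left, so P = True.
In (¬D ∨ ¬G ∨ M) only M is left, so M = True.
In (¬E ∨ ¬M ∨ ¬P) only ¬E is left, so E = False.
In (¬D ∨ K ∨ ¬P ∨ S) only K is left, so K = True.
In (¬H ∨ ¬M ∨ Q) only ¬H is left, so H = False.
All clauses satisfied.

P = True, Q = False, M = True, D = True, S = False, H = False, G = True, E = False, K = True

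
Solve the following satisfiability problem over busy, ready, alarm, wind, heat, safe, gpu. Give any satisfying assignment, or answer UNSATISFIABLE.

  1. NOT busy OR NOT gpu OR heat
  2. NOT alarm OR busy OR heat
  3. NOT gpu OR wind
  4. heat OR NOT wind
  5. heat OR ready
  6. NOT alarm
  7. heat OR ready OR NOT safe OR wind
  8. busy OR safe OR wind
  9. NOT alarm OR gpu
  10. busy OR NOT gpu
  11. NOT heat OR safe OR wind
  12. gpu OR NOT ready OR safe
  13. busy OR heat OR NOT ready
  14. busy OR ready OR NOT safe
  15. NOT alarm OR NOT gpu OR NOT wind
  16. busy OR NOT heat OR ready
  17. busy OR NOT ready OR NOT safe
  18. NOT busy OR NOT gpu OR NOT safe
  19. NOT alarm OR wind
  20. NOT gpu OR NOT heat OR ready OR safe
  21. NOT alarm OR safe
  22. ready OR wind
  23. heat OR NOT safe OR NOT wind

busy=T; ready=T; alarm=F; wind=T; heat=T; safe=T; gpu=F

Unit clause (NOT alarm) forces alarm = False.
Set busy = True.
Set ready = True.
Set wind = True.
  then (heat OR NOT wind) forces heat = True.
Set safe = True.
  then (NOT busy OR NOT gpu OR NOT safe) forces gpu = False.
All clauses satisfied.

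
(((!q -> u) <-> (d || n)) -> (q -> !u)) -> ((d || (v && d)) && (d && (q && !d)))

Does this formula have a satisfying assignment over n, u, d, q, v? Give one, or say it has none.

n=F, u=T, d=T, q=T, v=T

  (((!q -> u) <-> (d || n)) -> (q -> !u)) -> ((d || (v && d)) && (d && (q && !d))) = True
    ((!q -> u) <-> (d || n)) -> (q -> !u) = False
      (!q -> u) <-> (d || n) = True
        !q -> u = True
          !q = False
        d || n = True
      q -> !u = False
        !u = False
    (d || (v && d)) && (d && (q && !d)) = False
      d || (v && d) = True
        v && d = True
      d && (q && !d) = False
        q && !d = False
          !d = False
The formula evaluates to True.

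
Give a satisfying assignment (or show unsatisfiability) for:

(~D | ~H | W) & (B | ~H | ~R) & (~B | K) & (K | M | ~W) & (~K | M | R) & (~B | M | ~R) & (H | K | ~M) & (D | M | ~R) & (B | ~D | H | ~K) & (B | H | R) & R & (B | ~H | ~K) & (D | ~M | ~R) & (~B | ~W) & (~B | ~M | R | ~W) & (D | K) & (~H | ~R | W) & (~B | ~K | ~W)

Unit clause (R) forces R = True.
Set H = False.
Set M = False.
  then (~B | M | ~R) forces B = False.
  then (D | M | ~R) forces D = True.
  then (B | ~D | H | ~K) forces K = False.
  then (K | M | ~W) forces W = False.
All clauses satisfied.

H = False, R = True, M = False, D = True, K = False, W = False, B = False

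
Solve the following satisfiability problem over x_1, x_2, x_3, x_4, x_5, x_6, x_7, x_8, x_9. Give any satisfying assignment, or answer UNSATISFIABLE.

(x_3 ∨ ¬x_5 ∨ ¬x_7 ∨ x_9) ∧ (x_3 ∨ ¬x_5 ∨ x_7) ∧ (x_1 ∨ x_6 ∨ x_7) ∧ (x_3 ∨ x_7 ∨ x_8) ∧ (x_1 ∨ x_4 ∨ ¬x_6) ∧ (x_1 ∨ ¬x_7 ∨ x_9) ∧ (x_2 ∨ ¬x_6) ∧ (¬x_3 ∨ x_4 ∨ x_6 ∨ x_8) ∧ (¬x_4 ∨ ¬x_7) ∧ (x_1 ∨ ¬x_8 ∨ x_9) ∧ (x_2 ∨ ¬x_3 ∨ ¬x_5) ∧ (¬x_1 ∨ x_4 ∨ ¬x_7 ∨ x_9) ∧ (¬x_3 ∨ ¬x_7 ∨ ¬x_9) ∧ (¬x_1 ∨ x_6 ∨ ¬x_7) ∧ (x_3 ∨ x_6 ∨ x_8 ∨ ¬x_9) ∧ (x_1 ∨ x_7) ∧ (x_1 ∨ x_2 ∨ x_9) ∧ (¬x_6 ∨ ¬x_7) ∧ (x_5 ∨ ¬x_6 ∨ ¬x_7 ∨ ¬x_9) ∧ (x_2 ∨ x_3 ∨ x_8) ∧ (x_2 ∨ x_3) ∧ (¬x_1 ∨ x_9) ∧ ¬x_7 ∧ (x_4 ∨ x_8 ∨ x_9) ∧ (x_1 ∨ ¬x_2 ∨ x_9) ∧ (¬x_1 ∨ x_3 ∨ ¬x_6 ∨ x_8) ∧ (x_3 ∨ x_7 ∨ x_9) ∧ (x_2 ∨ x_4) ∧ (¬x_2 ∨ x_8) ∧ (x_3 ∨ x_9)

Unit clause (¬x_7) forces x_7 = False.
In (x_1 ∨ x_7) only x_1 is left, so x_1 = True.
In (¬x_1 ∨ x_9) only x_9 is left, so x_9 = True.
Set x_2 = True.
  then (¬x_2 ∨ x_8) forces x_8 = True.
Set x_3 = True.
Set x_4 = True.
Set x_5 = False.
Set x_6 = False.
All clauses satisfied.

x_1=T; x_2=T; x_3=T; x_4=T; x_5=F; x_6=F; x_7=F; x_8=T; x_9=T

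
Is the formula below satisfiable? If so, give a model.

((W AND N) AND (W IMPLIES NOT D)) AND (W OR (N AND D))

D: False, W: True, N: True

  (W AND N) AND (W IMPLIES NOT D) = True
    W AND N = True
    W IMPLIES NOT D = True
      NOT D = True
  W OR (N AND D) = True
    N AND D = False
Both conjuncts True, so the formula holds.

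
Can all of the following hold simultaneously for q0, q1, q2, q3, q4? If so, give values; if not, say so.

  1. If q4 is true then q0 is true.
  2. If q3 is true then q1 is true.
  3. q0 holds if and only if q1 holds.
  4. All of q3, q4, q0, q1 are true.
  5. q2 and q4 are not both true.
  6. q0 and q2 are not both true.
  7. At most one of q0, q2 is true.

q0=T, q1=T, q2=F, q3=T, q4=T

  (1) q4=T ⇒ q0: T ✓
  (2) q3=T ⇒ q1: T ✓
  (3) q0=T, q1=T — same ✓
  (4) {q3, q4, q0, q1}: all 4 true ✓
  (5) q2=F, q4=T — not both ✓
  (6) q0=T, q2=F — not both ✓
  (7) {q0, q2}: 1 true — at most one ✓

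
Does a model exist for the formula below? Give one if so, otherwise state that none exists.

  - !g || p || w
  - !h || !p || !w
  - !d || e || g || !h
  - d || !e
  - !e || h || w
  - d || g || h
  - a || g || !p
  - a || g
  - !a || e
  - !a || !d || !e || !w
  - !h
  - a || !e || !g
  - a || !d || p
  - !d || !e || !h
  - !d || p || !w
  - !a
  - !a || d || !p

d = False, a = False, g = True, p = True, w = True, e = False, h = False

Unit clause (!h) forces h = False.
Unit clause (!a) forces a = False.
In (a || g) only g is left, so g = True.
In (a || !e || !g) only !e is left, so e = False.
Set d = False.
Set p = True.
Set w = True.
All clauses satisfied.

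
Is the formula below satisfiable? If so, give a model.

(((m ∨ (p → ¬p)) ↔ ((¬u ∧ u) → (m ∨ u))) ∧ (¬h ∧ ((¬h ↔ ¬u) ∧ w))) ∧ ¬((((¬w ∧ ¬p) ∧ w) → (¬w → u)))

No satisfying assignment exists.

The conjunct ¬((((¬w ∧ ¬p) ∧ w) → (¬w → u))) is unsatisfiable on its own:
  p=F, u=F, w=F: evaluates to False.
  p=F, u=F, w=T: evaluates to False.
  p=F, u=T, w=F: evaluates to False.
  p=F, u=T, w=T: evaluates to False.
  p=T, u=F, w=F: evaluates to False.
  p=T, u=F, w=T: evaluates to False.
  p=T, u=T, w=F: evaluates to False.
  p=T, u=T, w=T: evaluates to False.
So the whole conjunction is unsatisfiable.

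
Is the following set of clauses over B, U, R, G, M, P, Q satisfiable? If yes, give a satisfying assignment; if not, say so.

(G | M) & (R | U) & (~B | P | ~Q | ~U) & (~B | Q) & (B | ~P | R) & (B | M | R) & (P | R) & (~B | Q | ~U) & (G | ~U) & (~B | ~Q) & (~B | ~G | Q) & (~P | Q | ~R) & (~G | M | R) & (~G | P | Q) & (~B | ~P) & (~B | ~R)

B = False; U = True; R = True; G = True; M = True; P = True; Q = True

Set B = False.
Set U = True.
  then (G | ~U) forces G = True.
Try R = False:
  (B | ~P | R) forces P = False.
  clause (P | R) is falsified — backtrack.
So R = True.
Set M = True.
Set P = True.
  then (~P | Q | ~R) forces Q = True.
All clauses satisfied.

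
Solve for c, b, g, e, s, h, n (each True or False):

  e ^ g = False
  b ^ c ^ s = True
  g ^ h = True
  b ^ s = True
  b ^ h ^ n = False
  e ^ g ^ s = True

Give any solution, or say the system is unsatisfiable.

c = False; b = False; g = True; e = True; s = True; h = False; n = False

e ^ g = T ^ T = False ✓
b ^ c ^ s = F ^ F ^ T = True ✓
g ^ h = T ^ F = True ✓
b ^ s = F ^ T = True ✓
b ^ h ^ n = F ^ F ^ F = False ✓
e ^ g ^ s = T ^ T ^ T = True ✓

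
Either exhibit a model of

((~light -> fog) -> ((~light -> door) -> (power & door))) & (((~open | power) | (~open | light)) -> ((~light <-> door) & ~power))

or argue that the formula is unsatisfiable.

fog=T; door=F; light=F; power=F; open=T

  (~light -> fog) -> ((~light -> door) -> (power & door)) = True
    ~light -> fog = True
      ~light = True
    (~light -> door) -> (power & door) = True
      ~light -> door = False
        ~light = True
      power & door = False
  ((~open | power) | (~open | light)) -> ((~light <-> door) & ~power) = True
    (~open | power) | (~open | light) = False
      ~open | power = False
        ~open = False
      ~open | light = False
        ~open = False
    (~light <-> door) & ~power = False
      ~light <-> door = False
        ~light = True
      ~power = True
Both conjuncts True, so the formula holds.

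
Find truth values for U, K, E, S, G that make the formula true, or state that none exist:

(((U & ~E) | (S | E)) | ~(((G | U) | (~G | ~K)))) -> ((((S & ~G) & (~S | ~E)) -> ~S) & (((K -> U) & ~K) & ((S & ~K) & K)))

U=F, K=T, E=F, S=F, G=F

  (((U & ~E) | (S | E)) | ~(((G | U) | (~G | ~K)))) -> ((((S & ~G) & (~S | ~E)) -> ~S) & (((K -> U) & ~K) & ((S & ~K) & K))) = True
    ((U & ~E) | (S | E)) | ~(((G | U) | (~G | ~K))) = False
      (U & ~E) | (S | E) = False
        U & ~E = False
          ~E = True
        S | E = False
      ~(((G | U) | (~G | ~K))) = False
        (G | U) | (~G | ~K) = True
          G | U = False
          ~G | ~K = True
            ~G = True
            ~K = False
    (((S & ~G) & (~S | ~E)) -> ~S) & (((K -> U) & ~K) & ((S & ~K) & K)) = False
      ((S & ~G) & (~S | ~E)) -> ~S = True
        (S & ~G) & (~S | ~E) = False
          S & ~G = False
            ~G = True
          ~S | ~E = True
            ~S = True
            ~E = True
        ~S = True
      ((K -> U) & ~K) & ((S & ~K) & K) = False
        (K -> U) & ~K = False
          K -> U = False
          ~K = False
        (S & ~K) & K = False
          S & ~K = False
            ~K = False
The formula evaluates to True.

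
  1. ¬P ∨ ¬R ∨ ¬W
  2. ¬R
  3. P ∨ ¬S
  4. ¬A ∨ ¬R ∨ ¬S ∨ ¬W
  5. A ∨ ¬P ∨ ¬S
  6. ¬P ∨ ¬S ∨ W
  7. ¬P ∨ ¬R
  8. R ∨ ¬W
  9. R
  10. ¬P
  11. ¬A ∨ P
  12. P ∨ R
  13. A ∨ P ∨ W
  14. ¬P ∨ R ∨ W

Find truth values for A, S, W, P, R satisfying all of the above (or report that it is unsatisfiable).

Unsatisfiable — no assignment works.

Case R = True:
  Clause (¬R) is falsified — contradiction.
Case R = False:
  Clause (R) is falsified — contradiction.
Both cases fail, so the formula is unsatisfiable.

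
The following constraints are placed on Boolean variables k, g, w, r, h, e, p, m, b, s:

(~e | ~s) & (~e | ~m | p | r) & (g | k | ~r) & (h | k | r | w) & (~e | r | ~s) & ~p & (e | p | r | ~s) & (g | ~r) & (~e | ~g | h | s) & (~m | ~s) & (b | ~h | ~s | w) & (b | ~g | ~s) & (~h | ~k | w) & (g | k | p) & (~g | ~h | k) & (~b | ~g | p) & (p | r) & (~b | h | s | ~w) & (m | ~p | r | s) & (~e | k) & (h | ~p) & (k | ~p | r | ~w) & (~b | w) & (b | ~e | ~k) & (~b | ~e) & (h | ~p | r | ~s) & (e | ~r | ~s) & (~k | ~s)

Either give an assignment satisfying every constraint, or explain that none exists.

k = True, g = True, w = True, r = True, h = False, e = False, p = False, m = True, b = False, s = False

Unit clause (~p) forces p = False.
In (p | r) only r is left, so r = True.
In (g | ~r) only g is left, so g = True.
In (~b | ~g | p) only ~b is left, so b = False.
In (b | ~g | ~s) only ~s is left, so s = False.
Set k = True.
  then (b | ~e | ~k) forces e = False.
Set w = True.
Set h = False.
Set m = True.
All clauses satisfied.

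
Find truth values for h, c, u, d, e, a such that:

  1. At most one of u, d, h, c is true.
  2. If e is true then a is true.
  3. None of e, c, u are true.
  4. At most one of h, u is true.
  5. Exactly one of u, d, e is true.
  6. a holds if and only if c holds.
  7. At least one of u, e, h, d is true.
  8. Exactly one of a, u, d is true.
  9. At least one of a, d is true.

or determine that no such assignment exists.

h: False, c: False, u: False, d: True, e: False, a: False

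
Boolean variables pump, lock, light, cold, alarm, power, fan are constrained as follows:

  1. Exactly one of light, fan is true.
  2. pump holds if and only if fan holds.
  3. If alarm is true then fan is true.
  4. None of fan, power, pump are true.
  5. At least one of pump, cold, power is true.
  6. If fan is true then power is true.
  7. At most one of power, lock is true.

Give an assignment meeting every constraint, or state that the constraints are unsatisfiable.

pump = False, lock = True, light = True, cold = True, alarm = False, power = False, fan = False

  (1) {light, fan}: 1 true — exactly one ✓
  (2) pump=F, fan=F — same ✓
  (3) alarm=F ⇒ fan: vacuous ✓
  (4) {fan, power, pump}: 0 true — none ✓
  (5) {pump, cold, power}: 1 true — at least one ✓
  (6) fan=F ⇒ power: vacuous ✓
  (7) {power, lock}: 1 true — at most one ✓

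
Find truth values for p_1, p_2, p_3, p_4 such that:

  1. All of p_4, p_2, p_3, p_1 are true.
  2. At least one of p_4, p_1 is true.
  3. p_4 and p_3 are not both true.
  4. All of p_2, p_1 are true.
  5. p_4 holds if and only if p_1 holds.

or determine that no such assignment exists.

Case p_3 = True:
  (1) forces p_4 = True.
  Constraint (3) is violated (p_4=T, p_3=T) — contradiction.
Case p_3 = False:
  Constraint (1) is violated (p_3=F) — contradiction.
Both cases fail — unsatisfiable.

UNSATISFIABLE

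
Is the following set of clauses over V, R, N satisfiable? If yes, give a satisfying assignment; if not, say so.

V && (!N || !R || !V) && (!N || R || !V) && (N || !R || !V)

Unit clause (V) forces V = True.
Try R = True:
  (!N || !R || !V) forces N = False.
  clause (N || !R || !V) is falsified — backtrack.
So R = False.
  then (!N || R || !V) forces N = False.
All clauses satisfied.

V: True; R: False; N: False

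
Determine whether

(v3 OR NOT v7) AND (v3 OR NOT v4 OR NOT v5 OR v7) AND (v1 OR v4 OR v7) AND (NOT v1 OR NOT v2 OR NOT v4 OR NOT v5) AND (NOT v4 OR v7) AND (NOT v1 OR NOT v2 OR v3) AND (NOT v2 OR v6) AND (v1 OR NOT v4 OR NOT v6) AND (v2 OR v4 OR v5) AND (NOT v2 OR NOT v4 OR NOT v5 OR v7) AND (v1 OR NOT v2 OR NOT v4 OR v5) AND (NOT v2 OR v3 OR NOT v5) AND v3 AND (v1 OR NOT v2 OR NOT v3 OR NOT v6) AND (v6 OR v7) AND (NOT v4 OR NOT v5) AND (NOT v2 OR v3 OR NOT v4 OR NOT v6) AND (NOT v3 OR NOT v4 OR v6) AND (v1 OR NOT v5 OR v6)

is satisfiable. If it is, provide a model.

Unit clause (v3) forces v3 = True.
Set v1 = True.
Set v2 = False.
Set v4 = True.
  then (NOT v4 OR v7) forces v7 = True.
  then (NOT v4 OR NOT v5) forces v5 = False.
  then (NOT v3 OR NOT v4 OR v6) forces v6 = True.
All clauses satisfied.

v1=T; v2=F; v3=T; v4=T; v5=F; v6=T; v7=T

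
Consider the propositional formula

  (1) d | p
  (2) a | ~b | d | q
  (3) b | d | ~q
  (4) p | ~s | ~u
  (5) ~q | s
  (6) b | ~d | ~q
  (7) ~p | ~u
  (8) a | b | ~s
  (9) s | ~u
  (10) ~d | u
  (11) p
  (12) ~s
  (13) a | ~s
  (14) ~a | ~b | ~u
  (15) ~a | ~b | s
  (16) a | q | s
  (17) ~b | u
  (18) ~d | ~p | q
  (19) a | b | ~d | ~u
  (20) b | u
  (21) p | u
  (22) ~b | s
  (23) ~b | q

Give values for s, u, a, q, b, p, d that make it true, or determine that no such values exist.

Case b = True:
  (p) forces p = True.
  (~p | ~u) forces u = False.
  Clause (~b | u) is falsified — contradiction.
Case b = False:
  (p) forces p = True.
  (~p | ~u) forces u = False.
  Clause (b | u) is falsified — contradiction.
Both cases fail, so the formula is unsatisfiable.

No satisfying assignment exists.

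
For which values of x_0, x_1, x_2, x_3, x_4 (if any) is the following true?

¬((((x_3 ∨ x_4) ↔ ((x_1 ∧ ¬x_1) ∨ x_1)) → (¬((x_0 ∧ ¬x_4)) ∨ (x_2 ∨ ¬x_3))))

x_0 = True, x_1 = True, x_2 = False, x_3 = True, x_4 = False

  ¬((((x_3 ∨ x_4) ↔ ((x_1 ∧ ¬x_1) ∨ x_1)) → (¬((x_0 ∧ ¬x_4)) ∨ (x_2 ∨ ¬x_3)))) = True
    ((x_3 ∨ x_4) ↔ ((x_1 ∧ ¬x_1) ∨ x_1)) → (¬((x_0 ∧ ¬x_4)) ∨ (x_2 ∨ ¬x_3)) = False
      (x_3 ∨ x_4) ↔ ((x_1 ∧ ¬x_1) ∨ x_1) = True
        x_3 ∨ x_4 = True
        (x_1 ∧ ¬x_1) ∨ x_1 = True
          x_1 ∧ ¬x_1 = False
            ¬x_1 = False
      ¬((x_0 ∧ ¬x_4)) ∨ (x_2 ∨ ¬x_3) = False
        ¬((x_0 ∧ ¬x_4)) = False
          x_0 ∧ ¬x_4 = True
            ¬x_4 = True
        x_2 ∨ ¬x_3 = False
          ¬x_3 = False
The formula evaluates to True.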